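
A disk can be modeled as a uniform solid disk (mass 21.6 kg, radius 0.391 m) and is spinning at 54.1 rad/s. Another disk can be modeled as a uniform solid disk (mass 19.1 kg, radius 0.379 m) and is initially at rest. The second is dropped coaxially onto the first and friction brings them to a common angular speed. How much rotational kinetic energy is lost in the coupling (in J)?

No external torque acts about the common axis, so total angular momentum is conserved.
Moments of inertia: I_A = ½(21.6)(0.391)² = 1.651 kg·m²; I_B = ½(19.1)(0.379)² = 1.372 kg·m².
Taking A's sense as positive: L = (1.651)(54.1) = 89.33 kg·m²·rad/s.
Combined I = 1.651 + 1.372 = 3.023 kg·m².
ω_f = L / I = 89.33 / 3.023 = 29.55 rad/s.
KE_i = ½ΣIω² = 2416 J; KE_f = ½(3.023)(29.55)² = 1320 J.

ΔKE lost ≈ 1100 J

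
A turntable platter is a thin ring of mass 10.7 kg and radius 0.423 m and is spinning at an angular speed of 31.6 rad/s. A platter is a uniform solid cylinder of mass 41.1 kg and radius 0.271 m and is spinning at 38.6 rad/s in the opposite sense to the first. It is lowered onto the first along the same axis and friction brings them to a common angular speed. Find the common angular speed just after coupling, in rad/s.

The coupling torques are internal; angular momentum about the shared axis is conserved.
Moments of inertia: I_A = (10.7)(0.423)² = 1.915 kg·m²; I_B = ½(41.1)(0.271)² = 1.509 kg·m².
Taking A's sense as positive: L = (1.915)(31.6) − (1.509)(38.6) = 2.244 kg·m²·rad/s.
Combined I = 1.915 + 1.509 = 3.424 kg·m².
ω_f = L / I = 2.244 / 3.424 = 0.6554 rad/s.

|ω_f| ≈ 0.655 rad/s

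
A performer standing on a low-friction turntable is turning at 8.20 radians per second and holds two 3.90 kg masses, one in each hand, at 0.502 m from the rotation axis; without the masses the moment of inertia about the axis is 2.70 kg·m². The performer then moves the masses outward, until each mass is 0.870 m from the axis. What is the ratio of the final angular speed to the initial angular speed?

ω₂/ω₁ ≈ 0.542

No external torque acts about the spin axis, so angular momentum is conserved.
I₁ = 2.70 + 2(3.90)(0.502)² = 4.666 kg·m²; I₂ = 2.70 + 2(3.90)(0.870)² = 8.604 kg·m².
ω₂/ω₁ = I₁/I₂ = 4.666 / 8.604 = 0.5423.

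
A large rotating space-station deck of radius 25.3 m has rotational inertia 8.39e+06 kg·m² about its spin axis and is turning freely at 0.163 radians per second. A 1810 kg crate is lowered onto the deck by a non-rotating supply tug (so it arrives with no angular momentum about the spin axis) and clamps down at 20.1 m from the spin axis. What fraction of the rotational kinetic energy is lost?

fraction ≈ 0.0802

The added mass arrives with no angular momentum about the spin axis, and any external torque about the spin axis is negligible, so the system's angular momentum is conserved.
Added inertia Σmr² = (1810)(20.1)² = 7.313e+05 kg·m²; I_f = 8.390e+06 + 7.313e+05 = 9.121e+06 kg·m².
ω_f = I_p ω_i / I_f = (8.390e+06)(0.163) / 9.121e+06 = 0.1499 rad/s.
KE_i = ½(8.390e+06)(0.1630 rad/s)² = 1.115e+05 J; KE_f = ½(9.121e+06)(0.1499)² = 1.025e+05 J.
Fraction lost = 0.08017.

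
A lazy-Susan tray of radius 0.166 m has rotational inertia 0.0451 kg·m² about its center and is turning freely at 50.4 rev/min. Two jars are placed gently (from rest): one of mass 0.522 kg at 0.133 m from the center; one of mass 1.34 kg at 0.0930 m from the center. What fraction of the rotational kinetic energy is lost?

The added mass arrives with no angular momentum about the center, and any external torque about the center is negligible, so the system's angular momentum is conserved.
Added inertia Σmr² = (0.522)(0.133)² + (1.34)(0.0930)² = 0.02082 kg·m²; I_f = 0.04510 + 0.02082 = 0.06592 kg·m².
ω_f = I_p ω_i / I_f = (0.04510)(50.4) / 0.06592 = 34.48 rpm.
KE_i = ½(0.04510)(5.278 rad/s)² = 0.6282 J; KE_f = ½(0.06592)(3.611)² = 0.4297 J.
Fraction lost = 0.3159.

fraction ≈ 0.316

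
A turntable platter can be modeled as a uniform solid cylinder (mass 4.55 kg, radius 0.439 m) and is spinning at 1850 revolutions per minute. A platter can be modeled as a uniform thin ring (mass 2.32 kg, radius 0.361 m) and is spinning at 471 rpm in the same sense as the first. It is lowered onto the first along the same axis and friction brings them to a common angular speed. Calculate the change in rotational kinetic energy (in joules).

ΔKE ≈ -1870 J

No external torque acts about the common axis, so total angular momentum is conserved.
Moments of inertia: I_A = ½(4.55)(0.439)² = 0.4384 kg·m²; I_B = (2.32)(0.361)² = 0.3023 kg·m².
Taking A's sense as positive: L = (0.4384)(1850) + (0.3023)(471) = 953.5 kg·m²·rpm.
Combined I = 0.4384 + 0.3023 = 0.7408 kg·m².
ω_f = L / I = 953.5 / 0.7408 = 1287 rpm.
KE_i = ½ΣIω² = 8596 J; KE_f = ½(0.7408)(134.8)² = 6730 J.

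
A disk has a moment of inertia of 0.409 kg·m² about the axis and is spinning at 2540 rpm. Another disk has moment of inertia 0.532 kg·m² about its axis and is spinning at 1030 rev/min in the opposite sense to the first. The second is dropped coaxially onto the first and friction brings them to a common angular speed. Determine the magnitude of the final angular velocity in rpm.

|ω_f| ≈ 522 rpm

The coupling torques are internal; angular momentum about the shared axis is conserved.
Taking A's sense as positive: L = (0.4090)(2540) − (0.5320)(1030) = 490.9 kg·m²·rpm.
Combined I = 0.4090 + 0.5320 = 0.9410 kg·m².
ω_f = L / I = 490.9 / 0.9410 = 521.7 rpm.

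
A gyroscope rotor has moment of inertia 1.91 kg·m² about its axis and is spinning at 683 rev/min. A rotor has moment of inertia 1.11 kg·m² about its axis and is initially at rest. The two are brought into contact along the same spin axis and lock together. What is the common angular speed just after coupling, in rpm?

|ω_f| ≈ 432 rpm

The coupling torques are internal; angular momentum about the shared axis is conserved.
Taking A's sense as positive: L = (1.910)(683) = 1305 kg·m²·rpm.
Combined I = 1.910 + 1.110 = 3.020 kg·m².
ω_f = L / I = 1305 / 3.020 = 432.0 rpm.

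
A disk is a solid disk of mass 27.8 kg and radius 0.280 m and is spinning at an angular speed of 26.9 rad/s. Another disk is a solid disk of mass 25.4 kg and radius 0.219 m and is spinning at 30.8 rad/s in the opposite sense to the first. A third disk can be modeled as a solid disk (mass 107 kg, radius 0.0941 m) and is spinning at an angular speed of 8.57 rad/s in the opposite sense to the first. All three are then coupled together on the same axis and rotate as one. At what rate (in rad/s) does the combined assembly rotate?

No external torque acts about the common axis, so total angular momentum is conserved.
Moments of inertia: I_A = ½(27.8)(0.280)² = 1.090 kg·m²; I_B = ½(25.4)(0.219)² = 0.6091 kg·m²; I_C = ½(107)(0.0941)² = 0.4737 kg·m².
Taking A's sense as positive: L = (1.090)(26.9) − (0.6091)(30.8) − (0.4737)(8.57) = 6.494 kg·m²·rad/s.
Combined I = 1.090 + 0.6091 + 0.4737 = 2.173 kg·m².
ω_f = L / I = 6.494 / 2.173 = 2.989 rad/s.

|ω_f| ≈ 2.99 rad/s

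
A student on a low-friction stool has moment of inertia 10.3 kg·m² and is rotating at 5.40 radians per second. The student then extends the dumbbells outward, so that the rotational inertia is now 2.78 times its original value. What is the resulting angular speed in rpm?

ω₂ ≈ 18.5 rpm

No external torque acts about the spin axis, so angular momentum is conserved.
I₂ = 2.78 × 10.3 = 28.63 kg·m².
ω₂ = I₁ω₁ / I₂ = (10.30)(5.40 rad/s) / (28.63) = 1.942 rad/s = 18.55 rpm.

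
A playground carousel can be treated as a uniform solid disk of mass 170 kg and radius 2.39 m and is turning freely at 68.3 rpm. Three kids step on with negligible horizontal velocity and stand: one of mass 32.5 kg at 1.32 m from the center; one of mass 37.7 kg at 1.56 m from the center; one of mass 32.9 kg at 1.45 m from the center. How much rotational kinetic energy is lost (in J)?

No external torque acts about the center; L_before = L_after.
I_p = ½(170)(2.39)² = 485.5 kg·m².
Added inertia Σmr² = (32.5)(1.32)² + (37.7)(1.56)² + (32.9)(1.45)² = 217.5 kg·m²; I_f = 485.5 + 217.5 = 703.1 kg·m².
ω_f = I_p ω_i / I_f = (485.5)(68.3) / 703.1 = 47.17 rpm.
KE_i = ½(485.5)(7.152 rad/s)² = 12420 J; KE_f = ½(703.1)(4.939)² = 8576 J.

energy lost ≈ 3840 J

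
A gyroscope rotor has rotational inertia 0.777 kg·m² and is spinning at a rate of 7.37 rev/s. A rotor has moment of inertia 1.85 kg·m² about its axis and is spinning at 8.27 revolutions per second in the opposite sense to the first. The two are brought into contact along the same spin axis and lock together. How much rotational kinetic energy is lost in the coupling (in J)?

ΔKE lost ≈ 2640 J

No external torque acts about the common axis, so total angular momentum is conserved.
Taking A's sense as positive: L = (0.7770)(7.37) − (1.850)(8.27) = -9.573 kg·m²·rev/s.
Combined I = 0.7770 + 1.850 = 2.627 kg·m².
ω_f = L / I = -9.573 / 2.627 = -3.644 rev/s.
KE_i = ½ΣIω² = 3331 J; KE_f = ½(2.627)(22.90)² = 688.6 J.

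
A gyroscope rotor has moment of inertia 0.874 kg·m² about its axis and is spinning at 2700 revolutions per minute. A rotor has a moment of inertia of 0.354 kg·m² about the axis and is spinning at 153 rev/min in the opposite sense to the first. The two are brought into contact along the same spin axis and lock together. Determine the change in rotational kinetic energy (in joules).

No external torque acts about the common axis, so total angular momentum is conserved.
Taking A's sense as positive: L = (0.8740)(2700) − (0.3540)(153) = 2306 kg·m²·rpm.
Combined I = 0.8740 + 0.3540 = 1.228 kg·m².
ω_f = L / I = 2306 / 1.228 = 1878 rpm.
KE_i = ½ΣIω² = 34980 J; KE_f = ½(1.228)(196.6)² = 23740 J.

ΔKE ≈ -11200 J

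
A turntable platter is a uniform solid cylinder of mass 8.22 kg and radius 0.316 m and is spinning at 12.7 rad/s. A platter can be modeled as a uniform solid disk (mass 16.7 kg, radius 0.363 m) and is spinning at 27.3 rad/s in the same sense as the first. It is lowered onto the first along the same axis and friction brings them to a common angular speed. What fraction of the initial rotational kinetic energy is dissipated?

fraction ≈ 0.0719

The coupling torques are internal; angular momentum about the shared axis is conserved.
Moments of inertia: I_A = ½(8.22)(0.316)² = 0.4104 kg·m²; I_B = ½(16.7)(0.363)² = 1.100 kg·m².
Taking A's sense as positive: L = (0.4104)(12.7) + (1.100)(27.3) = 35.25 kg·m²·rad/s.
Combined I = 0.4104 + 1.100 = 1.511 kg·m².
ω_f = L / I = 35.25 / 1.511 = 23.33 rad/s.
KE_i = ½ΣIω² = 443.1 J; KE_f = ½(1.511)(23.33)² = 411.2 J.
Fraction dissipated = (KE_i − KE_f)/KE_i = 0.07190.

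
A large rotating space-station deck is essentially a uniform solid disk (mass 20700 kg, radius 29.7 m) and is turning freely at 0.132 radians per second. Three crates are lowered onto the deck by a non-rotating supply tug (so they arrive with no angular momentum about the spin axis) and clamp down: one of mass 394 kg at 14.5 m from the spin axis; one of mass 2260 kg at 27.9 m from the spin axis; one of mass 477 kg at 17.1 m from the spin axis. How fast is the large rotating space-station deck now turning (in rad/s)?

ω_f ≈ 0.108 rad/s

No external torque acts about the spin axis; L_before = L_after.
I_p = ½(20700)(29.7)² = 9.130e+06 kg·m².
Added inertia Σmr² = (394)(14.5)² + (2260)(27.9)² + (477)(17.1)² = 1.982e+06 kg·m²; I_f = 9.130e+06 + 1.982e+06 = 1.111e+07 kg·m².
ω_f = I_p ω_i / I_f = (9.130e+06)(0.132) / 1.111e+07 = 0.1085 rad/s.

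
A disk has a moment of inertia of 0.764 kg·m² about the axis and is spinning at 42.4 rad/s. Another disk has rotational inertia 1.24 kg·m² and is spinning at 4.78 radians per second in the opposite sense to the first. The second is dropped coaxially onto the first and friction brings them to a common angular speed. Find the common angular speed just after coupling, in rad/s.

|ω_f| ≈ 13.2 rad/s

No external torque acts about the common axis, so total angular momentum is conserved.
Taking A's sense as positive: L = (0.7640)(42.4) − (1.240)(4.78) = 26.47 kg·m²·rad/s.
Combined I = 0.7640 + 1.240 = 2.004 kg·m².
ω_f = L / I = 26.47 / 2.004 = 13.21 rad/s.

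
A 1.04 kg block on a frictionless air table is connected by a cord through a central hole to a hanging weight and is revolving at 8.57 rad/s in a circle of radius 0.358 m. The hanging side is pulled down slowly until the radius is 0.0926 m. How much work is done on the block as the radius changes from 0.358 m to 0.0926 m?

The constraining force is radial, so m r² ω about the center is conserved.
ω₂ = ω₁ (r₁/r₂)² = (8.57)(0.358/0.0926)² = 128.1 rad/s.
W = ΔKE = ½m(v₂² − v₁²) = 68.27 J.

W ≈ 68.3 J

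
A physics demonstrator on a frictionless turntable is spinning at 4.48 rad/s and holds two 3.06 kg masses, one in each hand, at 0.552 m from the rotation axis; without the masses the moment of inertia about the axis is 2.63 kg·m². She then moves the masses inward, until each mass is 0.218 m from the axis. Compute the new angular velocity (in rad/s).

ω₂ ≈ 6.89 rad/s

Angular momentum about the spin axis is conserved since the torque about it is zero.
I₁ = 2.63 + 2(3.06)(0.552)² = 4.495 kg·m²; I₂ = 2.63 + 2(3.06)(0.218)² = 2.921 kg·m².
ω₂ = I₁ω₁ / I₂ = (4.495)(4.48 rad/s) / (2.921) = 6.894 rad/s.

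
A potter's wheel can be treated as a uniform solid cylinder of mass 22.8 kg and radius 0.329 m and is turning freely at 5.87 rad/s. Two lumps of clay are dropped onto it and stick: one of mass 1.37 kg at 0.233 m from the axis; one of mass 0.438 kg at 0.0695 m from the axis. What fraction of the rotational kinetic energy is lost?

No external torque acts about the axis; L_before = L_after.
I_p = ½(22.8)(0.329)² = 1.234 kg·m².
Added inertia Σmr² = (1.37)(0.233)² + (0.438)(0.0695)² = 0.07649 kg·m²; I_f = 1.234 + 0.07649 = 1.310 kg·m².
ω_f = I_p ω_i / I_f = (1.234)(5.87) / 1.310 = 5.527 rad/s.
KE_i = ½(1.234)(5.870 rad/s)² = 21.26 J; KE_f = ½(1.310)(5.527)² = 20.02 J.
Fraction lost = 0.05837.

fraction ≈ 0.0584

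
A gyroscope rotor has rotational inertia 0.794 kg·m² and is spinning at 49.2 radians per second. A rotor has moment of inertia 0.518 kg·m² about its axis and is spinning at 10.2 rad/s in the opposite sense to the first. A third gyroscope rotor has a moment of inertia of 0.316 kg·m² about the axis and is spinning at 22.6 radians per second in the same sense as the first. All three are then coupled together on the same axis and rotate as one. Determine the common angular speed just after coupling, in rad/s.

|ω_f| ≈ 25.1 rad/s

No external torque acts about the common axis, so total angular momentum is conserved.
Taking A's sense as positive: L = (0.7940)(49.2) − (0.5180)(10.2) + (0.3160)(22.6) = 40.92 kg·m²·rad/s.
Combined I = 0.7940 + 0.5180 + 0.3160 = 1.628 kg·m².
ω_f = L / I = 40.92 / 1.628 = 25.14 rad/s.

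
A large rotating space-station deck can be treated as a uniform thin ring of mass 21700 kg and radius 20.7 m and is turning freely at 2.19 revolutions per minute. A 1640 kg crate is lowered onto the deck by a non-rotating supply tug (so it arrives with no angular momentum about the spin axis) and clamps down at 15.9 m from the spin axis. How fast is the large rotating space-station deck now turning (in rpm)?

No external torque acts about the spin axis; L_before = L_after.
I_p = (21700)(20.7)² = 9.298e+06 kg·m².
Added inertia Σmr² = (1640)(15.9)² = 4.146e+05 kg·m²; I_f = 9.298e+06 + 4.146e+05 = 9.713e+06 kg·m².
ω_f = I_p ω_i / I_f = (9.298e+06)(2.19) / 9.713e+06 = 2.097 rpm.

ω_f ≈ 2.10 rpm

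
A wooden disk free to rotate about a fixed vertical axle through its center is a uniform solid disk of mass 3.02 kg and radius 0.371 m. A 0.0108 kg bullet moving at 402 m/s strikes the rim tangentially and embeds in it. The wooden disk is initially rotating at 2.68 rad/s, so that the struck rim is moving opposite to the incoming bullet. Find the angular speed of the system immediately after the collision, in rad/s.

About the axle the impulsive forces during the collision are internal, so angular momentum about that axis is conserved.
I_p = ½(3.02)(0.371)² = 0.2078 kg·m². Taking the sense of the bullet's angular momentum as positive, L_{bullet} = m v R = (0.0108)(402)(0.371) = 1.611 kg·m²/s.
L_i = −I_p ω_p + m v R = −(0.2078)(2.68) + 1.611 = 1.054 kg·m²/s.
After sticking, I_f = I_p + m R² = 0.2078 + (0.0108)(0.371)² = 0.2093 kg·m².
ω_f = L_i / I_f = 1.054 / 0.2093 = 5.034 rad/s.

|ω_f| ≈ 5.03 rad/s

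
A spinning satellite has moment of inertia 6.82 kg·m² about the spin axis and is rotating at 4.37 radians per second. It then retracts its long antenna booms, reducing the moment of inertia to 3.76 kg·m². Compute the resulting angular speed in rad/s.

Angular momentum about the spin axis is conserved since the torque about it is zero.
ω₂ = I₁ω₁ / I₂ = (6.820)(4.37 rad/s) / (3.760) = 7.926 rad/s.

ω₂ ≈ 7.93 rad/s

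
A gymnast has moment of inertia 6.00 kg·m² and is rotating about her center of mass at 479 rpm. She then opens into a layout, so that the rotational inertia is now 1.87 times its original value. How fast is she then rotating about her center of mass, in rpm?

With no external torque about the axis, L is conserved: I₁ω₁ = I₂ω₂.
I₂ = 1.87 × 6.00 = 11.22 kg·m².
ω₂ = I₁ω₁ / I₂ = (6.000)(479 rpm) / (11.22) = 256.1 rpm.

ω₂ ≈ 256 rpm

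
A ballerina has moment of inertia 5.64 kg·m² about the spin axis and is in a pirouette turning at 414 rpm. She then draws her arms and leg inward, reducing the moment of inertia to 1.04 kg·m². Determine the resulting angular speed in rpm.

ω₂ ≈ 2250 rpm

Angular momentum about the spin axis is conserved since the torque about it is zero.
ω₂ = I₁ω₁ / I₂ = (5.640)(414 rpm) / (1.040) = 2245 rpm.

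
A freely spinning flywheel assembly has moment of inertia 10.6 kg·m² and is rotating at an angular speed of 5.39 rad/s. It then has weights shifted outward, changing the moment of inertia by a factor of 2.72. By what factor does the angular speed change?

With no external torque about the axis, L is conserved: I₁ω₁ = I₂ω₂.
I₂ = 2.72 × 10.6 = 28.83 kg·m².
ω₂/ω₁ = I₁/I₂ = 10.60 / 28.83 = 0.3676.

ω₂/ω₁ ≈ 0.368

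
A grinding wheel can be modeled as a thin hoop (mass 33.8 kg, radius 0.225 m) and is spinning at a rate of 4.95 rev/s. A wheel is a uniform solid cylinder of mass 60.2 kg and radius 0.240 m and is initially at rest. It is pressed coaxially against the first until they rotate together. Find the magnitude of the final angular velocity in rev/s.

The coupling torques are internal; angular momentum about the shared axis is conserved.
Moments of inertia: I_A = (33.8)(0.225)² = 1.711 kg·m²; I_B = ½(60.2)(0.240)² = 1.734 kg·m².
Taking A's sense as positive: L = (1.711)(4.95) = 8.470 kg·m²·rev/s.
Combined I = 1.711 + 1.734 = 3.445 kg·m².
ω_f = L / I = 8.470 / 3.445 = 2.459 rev/s.

|ω_f| ≈ 2.46 rev/s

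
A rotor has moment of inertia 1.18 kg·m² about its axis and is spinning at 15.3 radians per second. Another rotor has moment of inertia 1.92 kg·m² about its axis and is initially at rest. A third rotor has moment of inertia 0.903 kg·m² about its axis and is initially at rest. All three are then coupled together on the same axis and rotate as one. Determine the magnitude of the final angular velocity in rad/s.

|ω_f| ≈ 4.51 rad/s

No external torque acts about the common axis, so total angular momentum is conserved.
Taking A's sense as positive: L = (1.180)(15.3) = 18.05 kg·m²·rad/s.
Combined I = 1.180 + 1.920 + 0.9030 = 4.003 kg·m².
ω_f = L / I = 18.05 / 4.003 = 4.510 rad/s.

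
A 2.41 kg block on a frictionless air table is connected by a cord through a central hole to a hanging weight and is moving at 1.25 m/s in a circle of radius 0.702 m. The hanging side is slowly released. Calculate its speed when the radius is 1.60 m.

v₂ ≈ 0.548 m/s

Central (radial) force ⇒ zero torque about the center ⇒ m v r is constant.
v₂ = v₁ r₁ / r₂ = (1.25)(0.702) / (1.60) = 0.5484 m/s.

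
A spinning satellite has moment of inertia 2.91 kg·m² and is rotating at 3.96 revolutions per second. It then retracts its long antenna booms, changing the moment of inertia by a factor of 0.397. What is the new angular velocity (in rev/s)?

ω₂ ≈ 9.97 rev/s

Angular momentum about the spin axis is conserved since the torque about it is zero.
I₂ = 0.397 × 2.91 = 1.155 kg·m².
ω₂ = I₁ω₁ / I₂ = (2.910)(3.96 rev/s) / (1.155) = 9.975 rev/s.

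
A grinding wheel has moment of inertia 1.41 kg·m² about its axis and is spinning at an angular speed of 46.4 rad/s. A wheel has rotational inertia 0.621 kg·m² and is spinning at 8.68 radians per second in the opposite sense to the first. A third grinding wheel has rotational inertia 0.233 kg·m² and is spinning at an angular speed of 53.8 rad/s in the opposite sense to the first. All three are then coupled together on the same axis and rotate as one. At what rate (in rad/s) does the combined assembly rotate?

The coupling torques are internal; angular momentum about the shared axis is conserved.
Taking A's sense as positive: L = (1.410)(46.4) − (0.6210)(8.68) − (0.2330)(53.8) = 47.50 kg·m²·rad/s.
Combined I = 1.410 + 0.6210 + 0.2330 = 2.264 kg·m².
ω_f = L / I = 47.50 / 2.264 = 20.98 rad/s.

|ω_f| ≈ 21.0 rad/s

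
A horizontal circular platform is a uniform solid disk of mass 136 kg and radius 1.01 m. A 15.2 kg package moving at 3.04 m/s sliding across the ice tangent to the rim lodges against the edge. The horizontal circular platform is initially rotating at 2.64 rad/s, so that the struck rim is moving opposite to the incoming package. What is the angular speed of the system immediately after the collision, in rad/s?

|ω_f| ≈ 1.61 rad/s

The axle reaction passes through the central axle and exerts no torque about it; angular momentum about the central axle is conserved through the impact.
I_p = ½(136)(1.01)² = 69.37 kg·m². Taking the sense of the package's angular momentum as positive, L_{package} = m v R = (15.2)(3.04)(1.01) = 46.67 kg·m²/s.
L_i = −I_p ω_p + m v R = −(69.37)(2.64) + 46.67 = -136.5 kg·m²/s.
After sticking, I_f = I_p + m R² = 69.37 + (15.2)(1.01)² = 84.87 kg·m².
ω_f = L_i / I_f = -136.5 / 84.87 = -1.608 rad/s.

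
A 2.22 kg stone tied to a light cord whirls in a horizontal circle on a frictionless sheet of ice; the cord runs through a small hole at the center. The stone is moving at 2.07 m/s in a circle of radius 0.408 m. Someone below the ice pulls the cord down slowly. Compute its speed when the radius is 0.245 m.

v₂ ≈ 3.45 m/s

Central (radial) force ⇒ zero torque about the center ⇒ m v r is constant.
v₂ = v₁ r₁ / r₂ = (2.07)(0.408) / (0.245) = 3.447 m/s.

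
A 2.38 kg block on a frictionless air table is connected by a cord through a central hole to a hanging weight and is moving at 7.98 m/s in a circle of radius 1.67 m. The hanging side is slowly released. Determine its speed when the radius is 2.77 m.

v₂ ≈ 4.81 m/s

The only horizontal force on the mass is along the cord (radial), so it exerts no torque about the hole and angular momentum m v r is conserved.
v₂ = v₁ r₁ / r₂ = (7.98)(1.67) / (2.77) = 4.811 m/s.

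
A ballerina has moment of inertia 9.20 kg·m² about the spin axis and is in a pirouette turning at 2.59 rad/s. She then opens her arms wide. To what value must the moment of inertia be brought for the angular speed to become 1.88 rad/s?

I₂ ≈ 12.7 kg·m²

Angular momentum about the spin axis is conserved since the torque about it is zero.
I₂ = I₁ω₁ / ω₂ = (9.20)(2.59) / (1.88) = 12.67 kg·m².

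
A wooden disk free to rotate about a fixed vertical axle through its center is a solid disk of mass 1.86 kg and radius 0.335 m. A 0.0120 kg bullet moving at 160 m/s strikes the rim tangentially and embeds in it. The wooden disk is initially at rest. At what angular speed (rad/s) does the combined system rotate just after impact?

The axle reaction passes through the axle and exerts no torque about it; angular momentum about the axle is conserved through the impact.
I_p = ½(1.86)(0.335)² = 0.1044 kg·m². Taking the sense of the bullet's angular momentum as positive, L_{bullet} = m v R = (0.0120)(160)(0.335) = 0.6432 kg·m²/s.
L_i = 0 + 0.6432 = 0.6432 kg·m²/s.
After sticking, I_f = I_p + m R² = 0.1044 + (0.0120)(0.335)² = 0.1057 kg·m².
ω_f = L_i / I_f = 0.6432 / 0.1057 = 6.084 rad/s.

|ω_f| ≈ 6.08 rad/s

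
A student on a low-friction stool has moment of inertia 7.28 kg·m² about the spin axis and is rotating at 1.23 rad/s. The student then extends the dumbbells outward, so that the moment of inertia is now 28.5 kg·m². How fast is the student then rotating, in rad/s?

With no external torque about the axis, L is conserved: I₁ω₁ = I₂ω₂.
ω₂ = I₁ω₁ / I₂ = (7.280)(1.23 rad/s) / (28.50) = 0.3142 rad/s.

ω₂ ≈ 0.314 rad/s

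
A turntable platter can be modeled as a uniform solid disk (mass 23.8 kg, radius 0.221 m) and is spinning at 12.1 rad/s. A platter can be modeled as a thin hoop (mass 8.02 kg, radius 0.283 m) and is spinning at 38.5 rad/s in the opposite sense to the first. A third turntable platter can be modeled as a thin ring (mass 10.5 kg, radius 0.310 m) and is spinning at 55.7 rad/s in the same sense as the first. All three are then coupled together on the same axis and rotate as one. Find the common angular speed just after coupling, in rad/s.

No external torque acts about the common axis, so total angular momentum is conserved.
Moments of inertia: I_A = ½(23.8)(0.221)² = 0.5812 kg·m²; I_B = (8.02)(0.283)² = 0.6423 kg·m²; I_C = (10.5)(0.310)² = 1.009 kg·m².
Taking A's sense as positive: L = (0.5812)(12.1) − (0.6423)(38.5) + (1.009)(55.7) = 38.51 kg·m²·rad/s.
Combined I = 0.5812 + 0.6423 + 1.009 = 2.233 kg·m².
ω_f = L / I = 38.51 / 2.233 = 17.25 rad/s.

|ω_f| ≈ 17.2 rad/s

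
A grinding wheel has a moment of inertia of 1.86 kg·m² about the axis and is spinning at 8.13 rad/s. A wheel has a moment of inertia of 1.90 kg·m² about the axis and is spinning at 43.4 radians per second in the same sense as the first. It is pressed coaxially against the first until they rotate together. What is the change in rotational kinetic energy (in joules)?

No external torque acts about the common axis, so total angular momentum is conserved.
Taking A's sense as positive: L = (1.860)(8.13) + (1.900)(43.4) = 97.58 kg·m²·rad/s.
Combined I = 1.860 + 1.900 = 3.760 kg·m².
ω_f = L / I = 97.58 / 3.760 = 25.95 rad/s.
KE_i = ½ΣIω² = 1851 J; KE_f = ½(3.760)(25.95)² = 1266 J.

ΔKE ≈ -585 J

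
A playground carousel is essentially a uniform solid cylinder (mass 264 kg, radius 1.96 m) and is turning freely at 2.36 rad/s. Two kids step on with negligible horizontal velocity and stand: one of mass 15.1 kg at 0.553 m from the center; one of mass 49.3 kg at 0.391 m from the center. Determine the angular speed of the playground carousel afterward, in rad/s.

ω_f ≈ 2.30 rad/s

The added mass arrives with no angular momentum about the center, and any external torque about the center is negligible, so the system's angular momentum is conserved.
I_p = ½(264)(1.96)² = 507.1 kg·m².
Added inertia Σmr² = (15.1)(0.553)² + (49.3)(0.391)² = 12.15 kg·m²; I_f = 507.1 + 12.15 = 519.2 kg·m².
ω_f = I_p ω_i / I_f = (507.1)(2.36) / 519.2 = 2.305 rad/s.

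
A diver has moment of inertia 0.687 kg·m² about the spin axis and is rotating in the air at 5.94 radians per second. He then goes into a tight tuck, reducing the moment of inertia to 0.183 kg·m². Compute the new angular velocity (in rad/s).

ω₂ ≈ 22.3 rad/s

No external torque acts about the spin axis, so angular momentum is conserved.
ω₂ = I₁ω₁ / I₂ = (0.6870)(5.94 rad/s) / (0.1830) = 22.30 rad/s.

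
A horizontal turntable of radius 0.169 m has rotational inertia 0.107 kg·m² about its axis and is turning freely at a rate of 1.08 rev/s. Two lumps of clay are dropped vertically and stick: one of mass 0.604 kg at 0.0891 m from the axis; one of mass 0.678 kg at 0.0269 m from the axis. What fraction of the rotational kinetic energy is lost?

fraction ≈ 0.0471

The added mass arrives with no angular momentum about the axis, and any external torque about the axis is negligible, so the system's angular momentum is conserved.
Added inertia Σmr² = (0.604)(0.0891)² + (0.678)(0.0269)² = 0.005286 kg·m²; I_f = 0.1070 + 0.005286 = 0.1123 kg·m².
ω_f = I_p ω_i / I_f = (0.1070)(1.08) / 0.1123 = 1.029 rev/s.
KE_i = ½(0.1070)(6.786 rad/s)² = 2.464 J; KE_f = ½(0.1123)(6.466)² = 2.348 J.
Fraction lost = 0.04707.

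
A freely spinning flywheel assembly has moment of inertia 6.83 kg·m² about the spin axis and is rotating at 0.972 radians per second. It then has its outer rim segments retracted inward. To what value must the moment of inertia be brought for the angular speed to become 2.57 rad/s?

Angular momentum about the spin axis is conserved since the torque about it is zero.
I₂ = I₁ω₁ / ω₂ = (6.83)(0.972) / (2.57) = 2.583 kg·m².

I₂ ≈ 2.58 kg·m²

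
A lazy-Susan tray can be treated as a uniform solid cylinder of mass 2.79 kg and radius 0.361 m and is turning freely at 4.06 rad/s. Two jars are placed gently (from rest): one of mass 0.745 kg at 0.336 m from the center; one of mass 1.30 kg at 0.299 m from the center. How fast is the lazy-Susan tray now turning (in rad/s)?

The added mass arrives with no angular momentum about the center, and any external torque about the center is negligible, so the system's angular momentum is conserved.
I_p = ½(2.79)(0.361)² = 0.1818 kg·m².
Added inertia Σmr² = (0.745)(0.336)² + (1.30)(0.299)² = 0.2003 kg·m²; I_f = 0.1818 + 0.2003 = 0.3821 kg·m².
ω_f = I_p ω_i / I_f = (0.1818)(4.06) / 0.3821 = 1.932 rad/s.

ω_f ≈ 1.93 rad/s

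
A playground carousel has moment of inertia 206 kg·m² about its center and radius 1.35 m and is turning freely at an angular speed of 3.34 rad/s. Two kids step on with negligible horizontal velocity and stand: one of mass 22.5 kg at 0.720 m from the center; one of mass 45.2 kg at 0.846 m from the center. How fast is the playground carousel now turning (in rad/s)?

No external torque acts about the center; L_before = L_after.
Added inertia Σmr² = (22.5)(0.720)² + (45.2)(0.846)² = 44.01 kg·m²; I_f = 206.0 + 44.01 = 250.0 kg·m².
ω_f = I_p ω_i / I_f = (206.0)(3.34) / 250.0 = 2.752 rad/s.

ω_f ≈ 2.75 rad/s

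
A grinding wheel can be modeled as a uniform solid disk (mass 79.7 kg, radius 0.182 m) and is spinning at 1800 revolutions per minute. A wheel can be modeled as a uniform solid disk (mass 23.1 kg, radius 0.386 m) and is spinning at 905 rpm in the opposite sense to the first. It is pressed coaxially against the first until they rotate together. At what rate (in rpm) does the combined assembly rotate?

|ω_f| ≈ 269 rpm

No external torque acts about the common axis, so total angular momentum is conserved.
Moments of inertia: I_A = ½(79.7)(0.182)² = 1.320 kg·m²; I_B = ½(23.1)(0.386)² = 1.721 kg·m².
Taking A's sense as positive: L = (1.320)(1800) − (1.721)(905) = 818.6 kg·m²·rpm.
Combined I = 1.320 + 1.721 = 3.041 kg·m².
ω_f = L / I = 818.6 / 3.041 = 269.2 rpm.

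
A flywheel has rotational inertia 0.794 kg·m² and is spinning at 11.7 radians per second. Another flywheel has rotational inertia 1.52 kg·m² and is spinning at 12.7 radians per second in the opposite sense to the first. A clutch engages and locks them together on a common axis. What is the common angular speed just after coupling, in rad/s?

|ω_f| ≈ 4.33 rad/s

The coupling torques are internal; angular momentum about the shared axis is conserved.
Taking A's sense as positive: L = (0.7940)(11.7) − (1.520)(12.7) = -10.01 kg·m²·rad/s.
Combined I = 0.7940 + 1.520 = 2.314 kg·m².
ω_f = L / I = -10.01 / 2.314 = -4.328 rad/s.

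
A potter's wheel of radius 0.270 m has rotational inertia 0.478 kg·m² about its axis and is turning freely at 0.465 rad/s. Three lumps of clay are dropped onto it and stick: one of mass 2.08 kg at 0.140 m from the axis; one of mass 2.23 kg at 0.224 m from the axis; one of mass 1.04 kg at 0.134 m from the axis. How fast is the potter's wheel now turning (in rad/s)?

No external torque acts about the axis; L_before = L_after.
Added inertia Σmr² = (2.08)(0.140)² + (2.23)(0.224)² + (1.04)(0.134)² = 0.1713 kg·m²; I_f = 0.4780 + 0.1713 = 0.6493 kg·m².
ω_f = I_p ω_i / I_f = (0.4780)(0.465) / 0.6493 = 0.3423 rad/s.

ω_f ≈ 0.342 rad/s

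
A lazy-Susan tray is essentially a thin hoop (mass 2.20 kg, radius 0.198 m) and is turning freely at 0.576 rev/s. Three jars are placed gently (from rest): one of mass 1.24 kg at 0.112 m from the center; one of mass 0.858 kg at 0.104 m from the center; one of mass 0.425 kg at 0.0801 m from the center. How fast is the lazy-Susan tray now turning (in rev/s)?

The added mass arrives with no angular momentum about the center, and any external torque about the center is negligible, so the system's angular momentum is conserved.
I_p = (2.20)(0.198)² = 0.08625 kg·m².
Added inertia Σmr² = (1.24)(0.112)² + (0.858)(0.104)² + (0.425)(0.0801)² = 0.02756 kg·m²; I_f = 0.08625 + 0.02756 = 0.1138 kg·m².
ω_f = I_p ω_i / I_f = (0.08625)(0.576) / 0.1138 = 0.4365 rev/s.

ω_f ≈ 0.437 rev/s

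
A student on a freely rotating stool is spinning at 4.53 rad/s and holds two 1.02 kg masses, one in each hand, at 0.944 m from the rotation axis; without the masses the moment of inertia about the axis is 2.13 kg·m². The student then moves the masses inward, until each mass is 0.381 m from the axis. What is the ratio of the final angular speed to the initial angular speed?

No external torque acts about the spin axis, so angular momentum is conserved.
I₁ = 2.13 + 2(1.02)(0.944)² = 3.948 kg·m²; I₂ = 2.13 + 2(1.02)(0.381)² = 2.426 kg·m².
ω₂/ω₁ = I₁/I₂ = 3.948 / 2.426 = 1.627.

ω₂/ω₁ ≈ 1.63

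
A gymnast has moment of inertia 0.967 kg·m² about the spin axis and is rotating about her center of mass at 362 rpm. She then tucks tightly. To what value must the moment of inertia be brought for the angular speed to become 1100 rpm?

I₂ ≈ 0.318 kg·m²

Angular momentum about the spin axis is conserved since the torque about it is zero.
I₂ = I₁ω₁ / ω₂ = (0.967)(362) / (1100) = 0.3182 kg·m².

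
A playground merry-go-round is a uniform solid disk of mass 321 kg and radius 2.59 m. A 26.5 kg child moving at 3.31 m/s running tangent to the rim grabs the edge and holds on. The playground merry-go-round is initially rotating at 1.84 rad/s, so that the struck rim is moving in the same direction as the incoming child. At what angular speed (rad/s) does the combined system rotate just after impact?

The axle reaction passes through the axle and exerts no torque about it; angular momentum about the axle is conserved through the impact.
I_p = ½(321)(2.59)² = 1077 kg·m². Taking the sense of the child's angular momentum as positive, L_{child} = m v R = (26.5)(3.31)(2.59) = 227.2 kg·m²/s.
L_i = +I_p ω_p + m v R = +(1077)(1.84) + 227.2 = 2208 kg·m²/s.
After sticking, I_f = I_p + m R² = 1077 + (26.5)(2.59)² = 1254 kg·m².
ω_f = L_i / I_f = 2208 / 1254 = 1.760 rad/s.

|ω_f| ≈ 1.76 rad/s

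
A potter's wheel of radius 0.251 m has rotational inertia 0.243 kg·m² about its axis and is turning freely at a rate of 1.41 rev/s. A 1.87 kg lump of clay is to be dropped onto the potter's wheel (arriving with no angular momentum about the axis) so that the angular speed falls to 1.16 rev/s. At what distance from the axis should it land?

The added mass arrives with no angular momentum about the axis, and any external torque about the axis is negligible, so the system's angular momentum is conserved.
I_p ω_i = (I_p + m r²) ω_f ⇒ m r² = I_p(ω_i/ω_f − 1) = 0.2430(1.41/1.16 − 1) = 0.05237 kg·m².
r = √(0.05237/1.87) = 0.1673 m.

r ≈ 0.167 m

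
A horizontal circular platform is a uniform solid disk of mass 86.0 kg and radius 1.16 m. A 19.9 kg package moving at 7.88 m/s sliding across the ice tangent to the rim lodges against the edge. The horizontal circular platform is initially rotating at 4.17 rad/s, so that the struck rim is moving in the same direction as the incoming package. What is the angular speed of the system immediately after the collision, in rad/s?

About the central axle the impulsive forces during the collision are internal, so angular momentum about that axis is conserved.
I_p = ½(86.0)(1.16)² = 57.86 kg·m². Taking the sense of the package's angular momentum as positive, L_{package} = m v R = (19.9)(7.88)(1.16) = 181.9 kg·m²/s.
L_i = +I_p ω_p + m v R = +(57.86)(4.17) + 181.9 = 423.2 kg·m²/s.
After sticking, I_f = I_p + m R² = 57.86 + (19.9)(1.16)² = 84.64 kg·m².
ω_f = L_i / I_f = 423.2 / 84.64 = 5.000 rad/s.

|ω_f| ≈ 5.00 rad/s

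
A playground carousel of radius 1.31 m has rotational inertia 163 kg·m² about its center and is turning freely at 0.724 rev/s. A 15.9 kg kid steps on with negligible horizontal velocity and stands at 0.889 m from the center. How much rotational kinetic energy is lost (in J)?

The added mass arrives with no angular momentum about the center, and any external torque about the center is negligible, so the system's angular momentum is conserved.
Added inertia Σmr² = (15.9)(0.889)² = 12.57 kg·m²; I_f = 163.0 + 12.57 = 175.6 kg·m².
ω_f = I_p ω_i / I_f = (163.0)(0.724) / 175.6 = 0.6722 rev/s.
KE_i = ½(163.0)(4.549 rad/s)² = 1687 J; KE_f = ½(175.6)(4.223)² = 1566 J.

energy lost ≈ 121 J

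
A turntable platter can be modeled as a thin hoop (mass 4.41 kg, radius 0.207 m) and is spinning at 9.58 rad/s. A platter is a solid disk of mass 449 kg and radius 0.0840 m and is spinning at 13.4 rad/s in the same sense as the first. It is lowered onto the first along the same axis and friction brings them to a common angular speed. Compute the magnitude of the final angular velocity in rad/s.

|ω_f| ≈ 13.0 rad/s

No external torque acts about the common axis, so total angular momentum is conserved.
Moments of inertia: I_A = (4.41)(0.207)² = 0.1890 kg·m²; I_B = ½(449)(0.0840)² = 1.584 kg·m².
Taking A's sense as positive: L = (0.1890)(9.58) + (1.584)(13.4) = 23.04 kg·m²·rad/s.
Combined I = 0.1890 + 1.584 = 1.773 kg·m².
ω_f = L / I = 23.04 / 1.773 = 12.99 rad/s.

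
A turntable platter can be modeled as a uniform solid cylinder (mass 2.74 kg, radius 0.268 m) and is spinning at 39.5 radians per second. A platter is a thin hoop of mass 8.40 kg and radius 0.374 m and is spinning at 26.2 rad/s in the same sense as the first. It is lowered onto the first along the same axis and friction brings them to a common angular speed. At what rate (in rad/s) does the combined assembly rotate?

The coupling torques are internal; angular momentum about the shared axis is conserved.
Moments of inertia: I_A = ½(2.74)(0.268)² = 0.09840 kg·m²; I_B = (8.40)(0.374)² = 1.175 kg·m².
Taking A's sense as positive: L = (0.09840)(39.5) + (1.175)(26.2) = 34.67 kg·m²·rad/s.
Combined I = 0.09840 + 1.175 = 1.273 kg·m².
ω_f = L / I = 34.67 / 1.273 = 27.23 rad/s.

|ω_f| ≈ 27.2 rad/s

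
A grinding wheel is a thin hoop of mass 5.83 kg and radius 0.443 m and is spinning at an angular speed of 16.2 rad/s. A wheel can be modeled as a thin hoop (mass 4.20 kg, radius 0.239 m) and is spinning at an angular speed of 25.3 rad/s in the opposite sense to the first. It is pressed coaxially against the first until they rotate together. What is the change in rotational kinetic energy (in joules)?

ΔKE ≈ -171 J

No external torque acts about the common axis, so total angular momentum is conserved.
Moments of inertia: I_A = (5.83)(0.443)² = 1.144 kg·m²; I_B = (4.20)(0.239)² = 0.2399 kg·m².
Taking A's sense as positive: L = (1.144)(16.2) − (0.2399)(25.3) = 12.47 kg·m²·rad/s.
Combined I = 1.144 + 0.2399 = 1.384 kg·m².
ω_f = L / I = 12.47 / 1.384 = 9.006 rad/s.
KE_i = ½ΣIω² = 226.9 J; KE_f = ½(1.384)(9.006)² = 56.13 J.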